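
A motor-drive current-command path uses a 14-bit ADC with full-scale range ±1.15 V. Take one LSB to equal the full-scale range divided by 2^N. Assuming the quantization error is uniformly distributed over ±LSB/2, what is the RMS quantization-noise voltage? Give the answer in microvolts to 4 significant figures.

The full-scale span is 1.15 − (-1.15) = 2.3 V.
One LSB is 2.3 V / 16384 = 140.381 µV.
For a uniform distribution on [−LSB/2, +LSB/2], V_rms = LSB/√12 = 140.381 µV/3.4641 = 40.52 µV.

40.52 µV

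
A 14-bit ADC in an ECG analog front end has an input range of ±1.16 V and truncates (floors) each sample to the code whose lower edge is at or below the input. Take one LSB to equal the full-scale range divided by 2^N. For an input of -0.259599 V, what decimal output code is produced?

Span: 1.16 V − (-1.16 V) = 2.32 V. LSB = 2.32 V / 2^14 ≈ 141.6 µV.
(V_in − V_min) × 2^14/range = (-0.259599 − (-1.16)) × 16384/2.32 = 6358.694.
Floor → code = 6358.

6358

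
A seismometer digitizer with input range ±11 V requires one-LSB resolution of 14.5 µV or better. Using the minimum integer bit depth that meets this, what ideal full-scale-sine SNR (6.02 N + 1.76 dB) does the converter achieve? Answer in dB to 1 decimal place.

Full-scale range = 11 V − (-11 V) = 22 V.
Levels needed ≥ 22/14.5 µV = 1.517e6. 2^21 = 2097152 suffices, so N_min = 21.
6.02(21) + 1.76 = 128.18 dB.

128.2 dB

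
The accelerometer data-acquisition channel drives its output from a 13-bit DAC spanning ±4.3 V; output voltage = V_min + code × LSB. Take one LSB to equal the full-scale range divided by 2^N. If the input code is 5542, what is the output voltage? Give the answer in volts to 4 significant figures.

Range = 4.3 − (-4.3) = 8.6 V. LSB = 8.6 V / 2^13.
Output = V_min + (5542/8192) × range = -4.3 + 0.676514 × 8.6 V
      = -4.3 + 5.81802 = 1.51802 V.

1.518 V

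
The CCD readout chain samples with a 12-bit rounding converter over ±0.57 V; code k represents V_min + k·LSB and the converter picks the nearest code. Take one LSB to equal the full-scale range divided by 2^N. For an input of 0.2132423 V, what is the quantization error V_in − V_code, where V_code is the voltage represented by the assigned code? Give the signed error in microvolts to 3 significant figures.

+48.9 µV

Span: 0.57 V − (-0.57 V) = 1.14 V. LSB = 1.14 V / 2^12 ≈ 278.3 µV.
(V_in − V_min)/LSB = (0.2132423 − (-0.57)) × 4096/1.14 = 2814.1758 → nearest code k = 2814.
Reconstructed level: -0.57 + 2814 × 1.14/4096 V = 0.2131933594 V.
Error = V_in − V_code = 0.2132423 − (0.2131933594) = +48.9 µV.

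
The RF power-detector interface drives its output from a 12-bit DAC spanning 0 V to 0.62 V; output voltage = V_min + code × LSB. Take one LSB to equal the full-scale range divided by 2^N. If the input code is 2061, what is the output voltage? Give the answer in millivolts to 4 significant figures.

Span = 0.62 V. LSB = 0.62 V / 2^12.
V_out = 0 + 2061 × (0.62/4096) V
      = 0 V + 0.311968 V = 0.311968 V.

312.0 mV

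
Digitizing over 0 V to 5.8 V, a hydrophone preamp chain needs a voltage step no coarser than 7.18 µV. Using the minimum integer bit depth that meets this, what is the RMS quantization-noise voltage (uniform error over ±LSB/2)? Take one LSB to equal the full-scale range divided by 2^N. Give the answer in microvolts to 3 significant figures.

1.60 µV

Full-scale range = 5.8 V.
5.8 V / 7.18 µV = 807800. Since 2^19 = 524288 and 2^20 = 1048576, N = 20.
One LSB is 5.8 V / 1048576 = 5.5313 µV.
σ_q = LSB/√12 = 5.5313 µV/3.4641 = 1.60 µV.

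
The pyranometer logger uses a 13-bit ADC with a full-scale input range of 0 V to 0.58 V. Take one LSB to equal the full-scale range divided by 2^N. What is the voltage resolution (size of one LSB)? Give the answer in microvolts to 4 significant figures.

Span = 0.58 V.
Number of codes = 2^13 = 8192.
LSB = 0.58 V / 2^13 = 70.80 µV.

70.80 µV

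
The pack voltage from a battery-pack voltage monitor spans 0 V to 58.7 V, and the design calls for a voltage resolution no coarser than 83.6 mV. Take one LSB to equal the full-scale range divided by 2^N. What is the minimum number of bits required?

Range is 58.7 V.
Required number of levels: 58.7/83.6 mV = 702.15; smallest N with 2^N ≥ that is 10.

10 bits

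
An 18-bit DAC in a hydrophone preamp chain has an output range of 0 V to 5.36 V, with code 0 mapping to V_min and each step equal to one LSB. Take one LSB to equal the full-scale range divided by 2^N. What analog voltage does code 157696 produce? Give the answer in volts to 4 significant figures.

3.224 V

Full-scale range = 5.36 V. LSB = 5.36 V / 2^18.
V_out = V_min + code × LSB = 0 V + 157696 × 5.36 V / 262144
      = 0 + 3.22438 = 3.22438 V.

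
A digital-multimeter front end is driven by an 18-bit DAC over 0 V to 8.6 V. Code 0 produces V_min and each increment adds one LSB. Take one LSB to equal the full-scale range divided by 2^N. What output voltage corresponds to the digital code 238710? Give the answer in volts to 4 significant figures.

7.831 V

Span = 8.6 V. LSB = 8.6 V / 2^18.
V_out = V_min + code × LSB = 0 V + 238710 × 8.6 V / 262144
      = 0 V + 7.83121 V = 7.83121 V.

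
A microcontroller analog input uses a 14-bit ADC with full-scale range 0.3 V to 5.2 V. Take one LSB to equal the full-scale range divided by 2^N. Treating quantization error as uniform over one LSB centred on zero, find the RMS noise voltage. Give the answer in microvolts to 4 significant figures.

Range = 5.2 − (0.3) = 4.9 V.
One LSB is 4.9 V / 16384 = 299.072 µV.
V_rms = LSB/√12 = 299.072 µV / √12 = 86.33 µV.

86.33 µV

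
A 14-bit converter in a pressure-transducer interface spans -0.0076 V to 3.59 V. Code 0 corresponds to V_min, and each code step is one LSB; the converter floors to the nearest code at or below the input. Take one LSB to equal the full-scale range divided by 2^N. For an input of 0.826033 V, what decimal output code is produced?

Full-scale range = 3.59 V − (-0.0076 V) = 3.5976 V. LSB = 3.5976 V / 2^14 ≈ 219.6 µV.
code = ⌊(V_in − V_min)/LSB⌋ = ⌊(V_in − V_min) × 2^14 / range⌋
     = ⌊(0.826033 − (-0.0076)) × 16384 / 3.5976⌋ = ⌊0.833633 × 16384/3.5976⌋
     = ⌊3796.487⌋ = 3796.

3796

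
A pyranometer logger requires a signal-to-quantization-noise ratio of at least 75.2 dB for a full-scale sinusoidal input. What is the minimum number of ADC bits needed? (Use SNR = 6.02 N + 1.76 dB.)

13 bits

6.02 N + 1.76 ≥ 75.2 gives N ≥ 12.199, so the minimum integer is 13.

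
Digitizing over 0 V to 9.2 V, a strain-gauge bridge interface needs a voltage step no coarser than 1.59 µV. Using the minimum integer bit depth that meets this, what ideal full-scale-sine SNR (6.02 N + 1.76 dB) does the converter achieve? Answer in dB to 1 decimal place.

140.2 dB

Span = 9.2 V.
Need 2^N ≥ 9.2 V / 1.59 µV = 5.786e6 → N_min = 23.
SNR = 6.02 × 23 + 1.76 = 140.22 dB.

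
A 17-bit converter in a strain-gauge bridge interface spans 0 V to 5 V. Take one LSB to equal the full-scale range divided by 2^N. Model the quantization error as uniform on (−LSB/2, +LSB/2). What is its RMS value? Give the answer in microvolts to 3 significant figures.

Span = 5 V.
Step size = 5/131072 V = 38.147 µV.
σ_q = LSB/√12 = 38.147 µV/3.4641 = 11.0 µV.

11.0 µV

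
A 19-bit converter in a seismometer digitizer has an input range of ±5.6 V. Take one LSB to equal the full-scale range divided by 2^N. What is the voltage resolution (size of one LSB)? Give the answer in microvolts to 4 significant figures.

21.36 µV

Full-scale range = 5.6 V − (-5.6 V) = 11.2 V.
Number of codes = 2^19 = 524288.
One LSB is 11.2 V / 524288 = 21.36 µV.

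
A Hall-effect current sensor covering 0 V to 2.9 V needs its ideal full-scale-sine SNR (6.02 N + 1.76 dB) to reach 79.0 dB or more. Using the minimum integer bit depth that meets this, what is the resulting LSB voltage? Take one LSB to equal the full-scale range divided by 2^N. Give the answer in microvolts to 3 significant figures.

Span = 2.9 V.
Required N = ⌈(79.0 − 1.76)/6.02⌉ = ⌈12.831⌉ = 13.
Step size = 2.9/8192 V = 354 µV.

354 µV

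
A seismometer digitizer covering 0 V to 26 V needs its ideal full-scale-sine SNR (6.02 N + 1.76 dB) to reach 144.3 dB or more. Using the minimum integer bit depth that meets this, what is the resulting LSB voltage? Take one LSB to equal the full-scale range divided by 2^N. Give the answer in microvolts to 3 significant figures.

V_FS = 26 V.
N ≥ (144.3 − 1.76)/6.02 = 23.678 → N_min = 24.
LSB = 26 V / 2^24 = 1.55 µV.

1.55 µV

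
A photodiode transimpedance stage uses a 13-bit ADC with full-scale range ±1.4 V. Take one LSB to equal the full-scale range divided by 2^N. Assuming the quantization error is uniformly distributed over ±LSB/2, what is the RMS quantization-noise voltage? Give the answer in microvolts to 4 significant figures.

The full-scale span is 1.4 − (-1.4) = 2.8 V.
LSB = 2.8 V / 2^13 = 341.797 µV.
For a uniform distribution on [−LSB/2, +LSB/2], V_rms = LSB/√12 = 341.797 µV/3.4641 = 98.67 µV.

98.67 µV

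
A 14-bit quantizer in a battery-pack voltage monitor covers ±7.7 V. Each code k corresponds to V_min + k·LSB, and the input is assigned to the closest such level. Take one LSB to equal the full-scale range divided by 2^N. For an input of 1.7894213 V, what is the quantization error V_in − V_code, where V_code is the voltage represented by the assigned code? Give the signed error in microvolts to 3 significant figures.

−227 µV

Full-scale range = 7.7 V − (-7.7 V) = 15.4 V. LSB = 15.4 V / 2^14 ≈ 0.9399 mV.
(V_in − V_min)/LSB = (1.7894213 − (-7.7)) × 16384/15.4 = 10095.7583 → nearest code k = 10096.
Reconstructed level: -7.7 + 10096 × 15.4/16384 V = 1.7896484375 V.
Error = V_in − V_code = 1.7894213 − (1.7896484375) = −227 µV.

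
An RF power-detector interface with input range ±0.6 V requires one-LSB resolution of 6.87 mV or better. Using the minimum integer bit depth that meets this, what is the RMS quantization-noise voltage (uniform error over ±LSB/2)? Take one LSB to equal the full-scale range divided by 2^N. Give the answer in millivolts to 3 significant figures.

Full-scale range = 0.6 V − (-0.6 V) = 1.2 V.
Need 2^N ≥ 1.2 V / 6.87 mV = 174.7 → N_min = 8.
One LSB is 1.2 V / 256 = 4.6875 mV.
V_rms = LSB/√12 = 1.35 mV.

1.35 mV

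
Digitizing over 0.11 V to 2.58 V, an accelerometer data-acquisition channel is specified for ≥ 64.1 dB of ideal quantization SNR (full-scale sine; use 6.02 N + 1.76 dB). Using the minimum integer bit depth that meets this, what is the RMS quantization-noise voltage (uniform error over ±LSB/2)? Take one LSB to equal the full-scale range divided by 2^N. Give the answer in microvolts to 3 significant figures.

The full-scale span is 2.58 − (0.11) = 2.47 V.
N ≥ (64.1 − 1.76)/6.02 = 10.355 → N_min = 11.
Step size = 2.47/2048 V = 1.2061 mV.
σ_q = LSB/√12 = 1.2061 mV/3.4641 = 348 µV.

348 µV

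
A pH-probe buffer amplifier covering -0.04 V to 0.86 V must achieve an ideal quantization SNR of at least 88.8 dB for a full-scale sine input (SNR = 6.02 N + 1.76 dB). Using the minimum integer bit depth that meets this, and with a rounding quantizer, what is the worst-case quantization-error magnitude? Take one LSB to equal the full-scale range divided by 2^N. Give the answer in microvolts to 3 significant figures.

Full-scale range = 0.86 V − (-0.04 V) = 0.9 V.
Required N = ⌈(88.8 − 1.76)/6.02⌉ = ⌈14.458⌉ = 15.
LSB = 0.9 V ÷ 2^15 = 0.9/32768 V = 27.466 µV.
|e|_max = LSB/2 = 13.7 µV.

13.7 µV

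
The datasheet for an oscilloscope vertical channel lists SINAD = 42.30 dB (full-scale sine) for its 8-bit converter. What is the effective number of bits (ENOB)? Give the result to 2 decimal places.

6.73 bits

ENOB = (SINAD − 1.76) / 6.02 = (42.30 − 1.76) / 6.02 = 40.54 / 6.02 = 6.7342.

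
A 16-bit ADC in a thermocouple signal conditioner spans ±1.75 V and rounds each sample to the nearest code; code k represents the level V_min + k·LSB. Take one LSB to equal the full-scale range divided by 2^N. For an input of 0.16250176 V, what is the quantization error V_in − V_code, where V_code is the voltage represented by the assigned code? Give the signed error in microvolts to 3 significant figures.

Full-scale range = 1.75 V − (-1.75 V) = 3.5 V. LSB = 3.5 V / 2^16 ≈ 53.41 µV.
(0.16250176 − (-1.75)) / LSB = 1.91250176 × 65536/3.5 = 35810.7758. Nearest integer: k = 35811.
V_code = -1.75 + (35811/65536) × 3.5 = 0.16251373291 V.
Error = V_in − V_code = 0.16250176 − (0.16251373291) = −12.0 µV.

−12.0 µV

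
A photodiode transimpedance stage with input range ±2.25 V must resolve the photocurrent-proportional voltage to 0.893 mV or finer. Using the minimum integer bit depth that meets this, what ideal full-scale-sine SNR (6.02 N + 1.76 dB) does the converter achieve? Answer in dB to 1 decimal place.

The full-scale span is 2.25 − (-2.25) = 4.5 V.
Need 2^N ≥ 4.5 V / 0.893 mV = 5039 → N_min = 13.
Ideal SNR at N = 13: 6.02·13 + 1.76 = 80.0 dB.

80.0 dB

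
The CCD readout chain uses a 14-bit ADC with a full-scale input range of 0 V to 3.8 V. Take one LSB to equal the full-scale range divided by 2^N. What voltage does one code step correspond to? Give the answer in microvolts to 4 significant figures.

V_FS = 3.8 V.
There are 2^14 = 16384 steps.
LSB = 3.8 V / 2^14 = 231.9 µV.

231.9 µV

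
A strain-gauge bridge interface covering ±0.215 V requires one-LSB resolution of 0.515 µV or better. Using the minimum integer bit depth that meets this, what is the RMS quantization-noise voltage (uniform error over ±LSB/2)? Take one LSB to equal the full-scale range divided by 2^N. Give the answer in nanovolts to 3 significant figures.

Full-scale range = 0.215 V − (-0.215 V) = 0.43 V.
Need 2^N ≥ 0.43 V / 0.515 µV = 835000 → N_min = 20.
LSB = 0.43 V ÷ 2^20 = 0.43/1048576 V = 410.08 nV.
V_rms = LSB/√12 = 118 nV.

118 nV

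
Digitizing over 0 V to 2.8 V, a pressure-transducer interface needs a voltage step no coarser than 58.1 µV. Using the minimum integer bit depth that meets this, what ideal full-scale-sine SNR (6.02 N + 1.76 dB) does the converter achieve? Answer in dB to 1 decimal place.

Full-scale range = 2.8 V.
Need 2^N ≥ 2.8 V / 58.1 µV = 48190 → N_min = 16.
Ideal SNR at N = 16: 6.02·16 + 1.76 = 98.1 dB.

98.1 dB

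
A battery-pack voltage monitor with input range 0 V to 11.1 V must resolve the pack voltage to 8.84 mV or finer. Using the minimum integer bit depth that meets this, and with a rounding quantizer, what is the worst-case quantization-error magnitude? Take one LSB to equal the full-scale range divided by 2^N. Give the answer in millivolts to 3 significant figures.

2.71 mV

Full-scale range = 11.1 V.
Levels needed ≥ 11.1/8.84 mV = 1256. 2^11 = 2048 suffices, so N_min = 11.
Step size = 11.1/2048 V = 5.4199 mV.
Max error for round-to-nearest is LSB/2 = 2.71 mV.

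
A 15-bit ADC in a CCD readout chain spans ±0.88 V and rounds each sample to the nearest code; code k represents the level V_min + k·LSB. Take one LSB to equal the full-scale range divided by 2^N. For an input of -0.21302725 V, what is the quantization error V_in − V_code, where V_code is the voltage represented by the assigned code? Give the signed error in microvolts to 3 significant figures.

−9.67 µV

Full-scale range = 0.88 V − (-0.88 V) = 1.76 V. LSB = 1.76 V / 2^15 ≈ 53.71 µV.
(-0.21302725 − (-0.88)) / LSB = 0.66697275 × 32768/1.76 = 12417.8199. Nearest integer: k = 12418.
V_code = -0.88 + (12418/32768) × 1.76 = -0.21301757813 V.
Error = V_in − V_code = -0.21302725 − (-0.21301757813) = −9.67 µV.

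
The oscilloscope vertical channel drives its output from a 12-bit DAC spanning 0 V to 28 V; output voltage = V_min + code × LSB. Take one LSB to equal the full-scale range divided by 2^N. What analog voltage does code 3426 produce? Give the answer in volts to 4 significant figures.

23.42 V

Range is 28 V. LSB = 28 V / 2^12.
Output = V_min + (3426/4096) × range = 0 + 0.836426 × 28 V
      = 0 V + 23.4199 V = 23.4199 V.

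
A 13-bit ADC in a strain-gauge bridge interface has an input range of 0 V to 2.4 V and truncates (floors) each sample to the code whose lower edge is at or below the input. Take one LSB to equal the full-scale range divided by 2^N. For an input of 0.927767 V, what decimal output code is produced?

Range is 2.4 V. LSB = 2.4 V / 2^13 ≈ 293.0 µV.
V_in − V_min = 0.927767 − (0) = 0.927767 V.
Divide by LSB: 0.927767 × 8192/2.4 = 3166.7780.
Truncating gives code 3166.

3166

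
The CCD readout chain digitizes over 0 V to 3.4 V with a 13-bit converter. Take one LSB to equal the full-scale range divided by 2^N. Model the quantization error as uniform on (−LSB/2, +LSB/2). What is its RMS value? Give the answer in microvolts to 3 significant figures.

120 µV

V_FS = 3.4 V.
One LSB is 3.4 V / 8192 = 415.04 µV.
RMS of a uniform error over width LSB is LSB/√12 = 120 µV.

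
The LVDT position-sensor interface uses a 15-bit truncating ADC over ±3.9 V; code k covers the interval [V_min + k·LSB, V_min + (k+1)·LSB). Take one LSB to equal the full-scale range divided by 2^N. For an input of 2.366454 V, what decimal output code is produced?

26325

The full-scale span is 3.9 − (-3.9) = 7.8 V. LSB = 7.8 V / 2^15 ≈ 238.0 µV.
(V_in − V_min) × 2^15/range = (2.366454 − (-3.9)) × 32768/7.8 = 26325.534.
Floor → code = 26325.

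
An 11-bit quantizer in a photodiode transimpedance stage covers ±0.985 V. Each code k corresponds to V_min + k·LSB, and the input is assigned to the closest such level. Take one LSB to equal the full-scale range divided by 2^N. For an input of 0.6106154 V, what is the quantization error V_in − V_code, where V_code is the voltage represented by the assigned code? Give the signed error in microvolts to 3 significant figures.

−200 µV

The full-scale span is 0.985 − (-0.985) = 1.97 V. LSB = 1.97 V / 2^11 ≈ 0.9619 mV.
(V_in − V_min)/LSB = (0.6106154 − (-0.985)) × 2048/1.97 = 1658.7921 → nearest code k = 1659.
V_code = V_min + k × range/2^11 = -0.985 + 1659 × 1.97/2048 = 0.6108154297 V.
e = 0.6106154 − (0.6108154297) = −200 µV.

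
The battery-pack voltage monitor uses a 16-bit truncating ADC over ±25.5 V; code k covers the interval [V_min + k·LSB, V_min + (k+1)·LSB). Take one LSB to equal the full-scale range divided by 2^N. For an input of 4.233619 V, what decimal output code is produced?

38208

Full-scale range = 25.5 V − (-25.5 V) = 51 V. LSB = 51 V / 2^16 ≈ 0.7782 mV.
code = ⌊(V_in − V_min)/LSB⌋ = ⌊(V_in − V_min) × 2^16 / range⌋
     = ⌊(4.233619 − (-25.5)) × 65536 / 51⌋ = ⌊29.733619 × 65536/51⌋
     = ⌊38208.283⌋ = 38208.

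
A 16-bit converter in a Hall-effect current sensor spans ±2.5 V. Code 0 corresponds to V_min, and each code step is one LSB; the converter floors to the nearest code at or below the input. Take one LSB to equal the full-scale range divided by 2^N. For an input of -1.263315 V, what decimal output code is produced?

16209

Span: 2.5 V − (-2.5 V) = 5 V. LSB = 5 V / 2^16 ≈ 76.29 µV.
code = ⌊(V_in − V_min)/LSB⌋ = ⌊(V_in − V_min) × 2^16 / range⌋
     = ⌊(-1.263315 − (-2.5)) × 65536 / 5⌋ = ⌊1.236685 × 65536/5⌋
     = ⌊16209.478⌋ = 16209.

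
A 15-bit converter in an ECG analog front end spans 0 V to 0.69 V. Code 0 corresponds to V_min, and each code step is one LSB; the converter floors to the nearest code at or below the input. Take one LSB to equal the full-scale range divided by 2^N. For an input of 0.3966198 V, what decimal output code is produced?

18835

Full-scale range = 0.69 V. LSB = 0.69 V / 2^15 ≈ 21.06 µV.
code = ⌊(V_in − V_min)/LSB⌋ = ⌊(V_in − V_min) × 2^15 / range⌋
     = ⌊(0.3966198 − (0)) × 32768 / 0.69⌋ = ⌊0.3966198 × 32768/0.69⌋
     = ⌊18835.417⌋ = 18835.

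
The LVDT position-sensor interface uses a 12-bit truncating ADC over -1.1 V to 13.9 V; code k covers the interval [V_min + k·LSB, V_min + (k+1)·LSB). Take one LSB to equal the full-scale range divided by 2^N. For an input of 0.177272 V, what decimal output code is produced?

Range = 13.9 − (-1.1) = 15 V. LSB = 15 V / 2^12 ≈ 3.662 mV.
(V_in − V_min) × 2^12/range = (0.177272 − (-1.1)) × 4096/15 = 348.780.
Floor → code = 348.

348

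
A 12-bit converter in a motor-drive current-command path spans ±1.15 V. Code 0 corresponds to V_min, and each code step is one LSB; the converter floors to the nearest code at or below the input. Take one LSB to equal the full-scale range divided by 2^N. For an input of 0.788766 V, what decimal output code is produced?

3452

Span: 1.15 V − (-1.15 V) = 2.3 V. LSB = 2.3 V / 2^12 ≈ 0.5615 mV.
(V_in − V_min) × 2^12/range = (0.788766 − (-1.15)) × 4096/2.3 = 3452.689.
Floor → code = 3452.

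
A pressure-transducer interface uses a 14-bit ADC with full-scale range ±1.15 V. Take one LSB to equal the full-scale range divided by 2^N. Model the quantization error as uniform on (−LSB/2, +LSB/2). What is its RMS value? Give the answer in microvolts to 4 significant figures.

40.52 µV

Span: 1.15 V − (-1.15 V) = 2.3 V.
One LSB is 2.3 V / 16384 = 140.381 µV.
RMS of a uniform error over width LSB is LSB/√12 = 40.52 µV.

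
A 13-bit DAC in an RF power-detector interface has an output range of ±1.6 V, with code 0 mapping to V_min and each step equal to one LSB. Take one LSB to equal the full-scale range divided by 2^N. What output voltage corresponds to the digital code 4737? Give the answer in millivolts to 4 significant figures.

250.4 mV

Full-scale range = 1.6 V − (-1.6 V) = 3.2 V. LSB = 3.2 V / 2^13.
Output = V_min + (4737/8192) × range = -1.6 + 0.578247 × 3.2 V
      = -1.6 + 1.85039 = 0.250391 V.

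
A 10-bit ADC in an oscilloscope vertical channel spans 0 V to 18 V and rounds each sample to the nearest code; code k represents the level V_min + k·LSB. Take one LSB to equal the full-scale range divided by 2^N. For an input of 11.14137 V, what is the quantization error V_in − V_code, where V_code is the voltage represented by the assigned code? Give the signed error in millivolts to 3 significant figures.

V_FS = 18 V. LSB = 18 V / 2^10 ≈ 17.58 mV.
(V_in − V_min)/LSB = (11.14137 − (0)) × 1024/18 = 633.8202 → nearest code k = 634.
V_code = V_min + k × range/2^10 = 0 + 634 × 18/1024 = 11.14453125 V.
V_in − V_code = 11.14137 − (11.14453125) = −3.16 mV.

−3.16 mV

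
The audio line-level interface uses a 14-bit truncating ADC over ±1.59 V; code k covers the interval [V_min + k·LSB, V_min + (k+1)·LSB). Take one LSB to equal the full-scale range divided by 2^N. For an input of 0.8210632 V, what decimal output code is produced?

Range = 1.59 − (-1.59) = 3.18 V. LSB = 3.18 V / 2^14 ≈ 194.1 µV.
V_in − V_min = 0.8210632 − (-1.59) = 2.4110632 V.
Divide by LSB: 2.4110632 × 16384/3.18 = 12422.2829.
Truncating gives code 12422.

12422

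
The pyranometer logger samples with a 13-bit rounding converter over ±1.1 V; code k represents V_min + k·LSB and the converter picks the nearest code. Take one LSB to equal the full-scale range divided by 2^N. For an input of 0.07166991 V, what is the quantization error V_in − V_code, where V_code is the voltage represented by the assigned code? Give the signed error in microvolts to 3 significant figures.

Full-scale range = 1.1 V − (-1.1 V) = 2.2 V. LSB = 2.2 V / 2^13 ≈ 268.6 µV.
(V_in − V_min)/LSB = (0.07166991 − (-1.1)) × 8192/2.2 = 4362.8727 → nearest code k = 4363.
V_code = -1.1 + (4363/8192) × 2.2 = 0.07170410156 V.
V_in − V_code = 0.07166991 − (0.07170410156) = −34.2 µV.

−34.2 µV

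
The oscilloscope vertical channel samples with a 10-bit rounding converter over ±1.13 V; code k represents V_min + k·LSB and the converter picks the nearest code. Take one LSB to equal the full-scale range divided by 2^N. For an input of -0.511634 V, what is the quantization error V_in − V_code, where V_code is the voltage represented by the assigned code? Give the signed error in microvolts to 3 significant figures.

Full-scale range = 1.13 V − (-1.13 V) = 2.26 V. LSB = 2.26 V / 2^10 ≈ 2.207 mV.
(V_in − V_min)/LSB = (-0.511634 − (-1.13)) × 1024/2.26 = 280.1800 → nearest code k = 280.
Reconstructed level: -1.13 + 280 × 2.26/1024 V = -0.5120312500 V.
V_in − V_code = -0.511634 − (-0.5120312500) = +397 µV.

+397 µV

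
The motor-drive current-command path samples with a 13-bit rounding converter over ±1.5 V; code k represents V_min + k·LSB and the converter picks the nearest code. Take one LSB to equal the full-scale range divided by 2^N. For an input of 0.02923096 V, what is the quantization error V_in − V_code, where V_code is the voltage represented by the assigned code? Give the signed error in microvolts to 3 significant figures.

−65.9 µV

Full-scale range = 1.5 V − (-1.5 V) = 3 V. LSB = 3 V / 2^13 ≈ 366.2 µV.
(0.02923096 − (-1.5)) / LSB = 1.52923096 × 8192/3 = 4175.8200. Nearest integer: k = 4176.
V_code = -1.5 + (4176/8192) × 3 = 0.02929687500 V.
V_in − V_code = 0.02923096 − (0.02929687500) = −65.9 µV.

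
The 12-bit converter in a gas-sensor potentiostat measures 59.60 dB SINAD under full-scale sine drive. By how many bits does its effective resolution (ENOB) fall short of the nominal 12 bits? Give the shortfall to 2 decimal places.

2.39 bits

N_eff = (59.60 − 1.76)/6.02 = 9.6080 bits.
Lost resolution: 12 − 9.6080 = 2.3920 bits.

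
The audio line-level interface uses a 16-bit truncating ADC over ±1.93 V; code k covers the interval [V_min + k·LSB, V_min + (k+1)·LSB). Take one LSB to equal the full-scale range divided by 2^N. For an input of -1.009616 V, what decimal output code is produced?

15626

Range = 1.93 − (-1.93) = 3.86 V. LSB = 3.86 V / 2^16 ≈ 58.90 µV.
code = ⌊(V_in − V_min)/LSB⌋ = ⌊(V_in − V_min) × 2^16 / range⌋
     = ⌊(-1.009616 − (-1.93)) × 65536 / 3.86⌋ = ⌊0.920384 × 65536/3.86⌋
     = ⌊15626.499⌋ = 15626.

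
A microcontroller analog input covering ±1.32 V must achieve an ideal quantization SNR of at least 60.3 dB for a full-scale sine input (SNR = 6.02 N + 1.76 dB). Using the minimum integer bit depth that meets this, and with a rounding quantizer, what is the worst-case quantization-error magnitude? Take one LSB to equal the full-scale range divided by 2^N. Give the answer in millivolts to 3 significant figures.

1.29 mV

Full-scale range = 1.32 V − (-1.32 V) = 2.64 V.
6.02 N + 1.76 ≥ 60.3 gives N ≥ 9.724, so the minimum integer is 10.
One LSB is 2.64 V / 1024 = 2.5781 mV.
|e|_max = LSB/2 = 1.29 mV.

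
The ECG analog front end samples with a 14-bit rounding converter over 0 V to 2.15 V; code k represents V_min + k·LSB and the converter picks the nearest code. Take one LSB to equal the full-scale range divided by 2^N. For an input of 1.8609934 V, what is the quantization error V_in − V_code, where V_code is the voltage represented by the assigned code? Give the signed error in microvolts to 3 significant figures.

Span = 2.15 V. LSB = 2.15 V / 2^14 ≈ 131.2 µV.
Position in LSBs: (1.8609934 − (0)) × 16384/2.15 = 14181.6353; rounding gives k = 14182.
Reconstructed level: 0 + 14182 × 2.15/16384 V = 1.8610412598 V.
V_in − V_code = 1.8609934 − (1.8610412598) = −47.9 µV.

−47.9 µV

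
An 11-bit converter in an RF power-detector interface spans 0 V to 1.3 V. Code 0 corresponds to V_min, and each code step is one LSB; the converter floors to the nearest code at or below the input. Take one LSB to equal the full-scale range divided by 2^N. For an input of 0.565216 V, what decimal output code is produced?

Full-scale range = 1.3 V. LSB = 1.3 V / 2^11 ≈ 0.6348 mV.
(V_in − V_min) × 2^11/range = (0.565216 − (0)) × 2048/1.3 = 890.433.
Floor → code = 890.

890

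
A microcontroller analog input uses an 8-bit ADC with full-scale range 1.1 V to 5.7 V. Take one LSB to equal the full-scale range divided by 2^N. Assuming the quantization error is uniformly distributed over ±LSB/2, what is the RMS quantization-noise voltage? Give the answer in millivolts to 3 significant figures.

5.19 mV

Full-scale range = 5.7 V − (1.1 V) = 4.6 V.
One LSB is 4.6 V / 256 = 17.969 mV.
V_rms = LSB/√12 = 17.969 mV / √12 = 5.19 mV.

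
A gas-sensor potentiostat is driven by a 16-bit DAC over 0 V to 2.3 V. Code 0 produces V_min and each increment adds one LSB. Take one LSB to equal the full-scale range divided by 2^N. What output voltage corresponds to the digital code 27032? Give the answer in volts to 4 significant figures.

0.9487 V

Full-scale range = 2.3 V. LSB = 2.3 V / 2^16.
V_out = 0 + 27032 × (2.3/65536) V
      = 0 V + 0.948694 V = 0.948694 V.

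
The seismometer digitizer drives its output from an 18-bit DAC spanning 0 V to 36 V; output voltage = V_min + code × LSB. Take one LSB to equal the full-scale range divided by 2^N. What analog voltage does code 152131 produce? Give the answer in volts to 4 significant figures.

Full-scale range = 36 V. LSB = 36 V / 2^18.
V_out = V_min + code × LSB = 0 V + 152131 × 36 V / 262144
      = 0 V + 20.8920 V = 20.8920 V.

20.89 V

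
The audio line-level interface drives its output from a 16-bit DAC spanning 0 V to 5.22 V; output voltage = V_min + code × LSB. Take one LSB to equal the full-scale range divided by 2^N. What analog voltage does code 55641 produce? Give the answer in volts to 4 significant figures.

V_FS = 5.22 V. LSB = 5.22 V / 2^16.
V_out = V_min + code × LSB = 0 V + 55641 × 5.22 V / 65536
      = 0 + 4.43185 = 4.43185 V.

4.432 V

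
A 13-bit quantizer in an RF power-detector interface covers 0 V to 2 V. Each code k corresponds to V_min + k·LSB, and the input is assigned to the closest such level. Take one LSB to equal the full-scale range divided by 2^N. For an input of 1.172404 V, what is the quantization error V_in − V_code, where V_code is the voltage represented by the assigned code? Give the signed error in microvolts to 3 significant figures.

Full-scale range = 2 V. LSB = 2 V / 2^13 ≈ 244.1 µV.
(1.172404 − (0)) / LSB = 1.172404 × 8192/2 = 4802.1668. Nearest integer: k = 4802.
Reconstructed level: 0 + 4802 × 2/8192 V = 1.172363281 V.
e = 1.172404 − (1.172363281) = +40.7 µV.

+40.7 µV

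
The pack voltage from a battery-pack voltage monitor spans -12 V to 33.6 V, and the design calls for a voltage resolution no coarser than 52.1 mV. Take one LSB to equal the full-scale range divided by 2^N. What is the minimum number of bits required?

Range = 33.6 − (-12) = 45.6 V.
Need 2^N ≥ 45.6 V / 52.1 mV = 875.2 → N_min = 10.

10 bits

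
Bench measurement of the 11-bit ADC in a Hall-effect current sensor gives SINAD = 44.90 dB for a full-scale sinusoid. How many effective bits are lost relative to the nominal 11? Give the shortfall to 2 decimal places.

Effective bits = (44.90 − 1.76)/6.02 = 7.1661.
Shortfall = 11 − 7.1661 = 3.8339 bits.

3.83 bits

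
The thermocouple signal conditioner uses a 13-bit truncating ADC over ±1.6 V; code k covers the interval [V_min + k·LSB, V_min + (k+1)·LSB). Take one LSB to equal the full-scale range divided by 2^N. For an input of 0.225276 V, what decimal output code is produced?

The full-scale span is 1.6 − (-1.6) = 3.2 V. LSB = 3.2 V / 2^13 ≈ 390.6 µV.
code = ⌊(V_in − V_min)/LSB⌋ = ⌊(V_in − V_min) × 2^13 / range⌋
     = ⌊(0.225276 − (-1.6)) × 8192 / 3.2⌋ = ⌊1.825276 × 8192/3.2⌋
     = ⌊4672.707⌋ = 4672.

4672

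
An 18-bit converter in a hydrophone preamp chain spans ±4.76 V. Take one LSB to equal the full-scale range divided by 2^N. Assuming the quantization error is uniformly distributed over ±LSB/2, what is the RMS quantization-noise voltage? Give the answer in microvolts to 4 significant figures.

10.48 µV

The full-scale span is 4.76 − (-4.76) = 9.52 V.
One LSB is 9.52 V / 262144 = 36.3159 µV.
σ_q = LSB/√12 = 36.3159 µV/3.4641 = 10.48 µV.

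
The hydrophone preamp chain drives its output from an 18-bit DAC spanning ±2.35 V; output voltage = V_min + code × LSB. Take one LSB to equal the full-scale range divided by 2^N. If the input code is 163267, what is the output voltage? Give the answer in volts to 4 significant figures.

The full-scale span is 2.35 − (-2.35) = 4.7 V. LSB = 4.7 V / 2^18.
Output = V_min + (163267/262144) × range = -2.35 + 0.622814 × 4.7 V
      = -2.35 + 2.92723 = 0.577227 V.

0.5772 V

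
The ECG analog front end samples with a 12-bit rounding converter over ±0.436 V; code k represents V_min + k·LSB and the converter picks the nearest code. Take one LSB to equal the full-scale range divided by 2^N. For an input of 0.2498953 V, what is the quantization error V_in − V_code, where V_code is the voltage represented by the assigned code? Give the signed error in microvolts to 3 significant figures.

Range = 0.436 − (-0.436) = 0.872 V. LSB = 0.872 V / 2^12 ≈ 212.9 µV.
(V_in − V_min)/LSB = (0.2498953 − (-0.436)) × 4096/0.872 = 3221.8201 → nearest code k = 3222.
V_code = V_min + k × range/2^12 = -0.436 + 3222 × 0.872/4096 = 0.2499335938 V.
Error = V_in − V_code = 0.2498953 − (0.2499335938) = −38.3 µV.

−38.3 µV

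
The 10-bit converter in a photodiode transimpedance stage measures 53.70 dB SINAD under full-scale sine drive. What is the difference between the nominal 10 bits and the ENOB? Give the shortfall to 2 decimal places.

Effective bits = (53.70 − 1.76)/6.02 = 8.6279.
Shortfall = 10 − 8.6279 = 1.3721 bits.

1.37 bits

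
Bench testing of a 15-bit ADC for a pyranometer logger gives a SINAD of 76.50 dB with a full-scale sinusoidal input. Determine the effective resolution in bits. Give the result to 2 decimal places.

12.42 bits

ENOB = (76.50 − 1.76)/6.02 = 12.4153 bits.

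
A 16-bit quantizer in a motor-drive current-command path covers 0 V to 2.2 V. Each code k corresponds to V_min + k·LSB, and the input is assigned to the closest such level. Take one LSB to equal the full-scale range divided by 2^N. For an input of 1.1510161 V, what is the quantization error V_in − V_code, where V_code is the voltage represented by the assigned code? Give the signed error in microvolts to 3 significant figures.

Full-scale range = 2.2 V. LSB = 2.2 V / 2^16 ≈ 33.57 µV.
(V_in − V_min)/LSB = (1.1510161 − (0)) × 65536/2.2 = 34287.7232 → nearest code k = 34288.
V_code = V_min + k × range/2^16 = 0 + 34288 × 2.2/65536 = 1.1510253906 V.
e = 1.1510161 − (1.1510253906) = −9.29 µV.

−9.29 µV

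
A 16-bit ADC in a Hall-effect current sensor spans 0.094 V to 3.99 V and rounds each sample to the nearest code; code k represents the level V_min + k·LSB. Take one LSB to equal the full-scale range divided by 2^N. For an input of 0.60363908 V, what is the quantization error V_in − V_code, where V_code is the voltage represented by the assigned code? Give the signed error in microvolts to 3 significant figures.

−10.7 µV

The full-scale span is 3.99 − (0.094) = 3.896 V. LSB = 3.896 V / 2^16 ≈ 59.45 µV.
(V_in − V_min)/LSB = (0.60363908 − (0.094)) × 65536/3.896 = 8572.8200 → nearest code k = 8573.
Reconstructed level: 0.094 + 8573 × 3.896/65536 V = 0.60364978027 V.
V_in − V_code = 0.60363908 − (0.60364978027) = −10.7 µV.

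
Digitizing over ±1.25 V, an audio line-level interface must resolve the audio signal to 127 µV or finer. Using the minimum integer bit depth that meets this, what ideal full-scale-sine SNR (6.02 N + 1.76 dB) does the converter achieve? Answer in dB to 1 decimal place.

92.1 dB

Span: 1.25 V − (-1.25 V) = 2.5 V.
Need 2^N ≥ 2.5 V / 127 µV = 19690 → N_min = 15.
SNR = 6.02 × 15 + 1.76 = 92.06 dB.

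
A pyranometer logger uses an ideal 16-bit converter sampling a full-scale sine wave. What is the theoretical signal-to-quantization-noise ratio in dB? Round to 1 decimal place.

98.1 dB

SNR = 6.02·16 + 1.76 = 98.08 dB.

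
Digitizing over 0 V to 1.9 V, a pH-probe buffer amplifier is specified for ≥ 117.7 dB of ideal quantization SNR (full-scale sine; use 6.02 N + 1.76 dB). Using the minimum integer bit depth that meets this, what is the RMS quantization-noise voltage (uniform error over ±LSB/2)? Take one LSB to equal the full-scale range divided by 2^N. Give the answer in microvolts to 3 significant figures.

Full-scale range = 1.9 V.
Required N = ⌈(117.7 − 1.76)/6.02⌉ = ⌈19.259⌉ = 20.
LSB = 1.9 V ÷ 2^20 = 1.9/1048576 V = 1.8120 µV.
RMS noise = LSB/√12 = 0.523 µV.

0.523 µV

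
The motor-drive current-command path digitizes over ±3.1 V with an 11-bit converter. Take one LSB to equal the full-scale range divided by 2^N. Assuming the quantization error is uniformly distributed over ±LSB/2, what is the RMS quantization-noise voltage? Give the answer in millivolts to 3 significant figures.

Span: 3.1 V − (-3.1 V) = 6.2 V.
LSB = 6.2 V / 2^11 = 3.0273 mV.
V_rms = LSB/√12 = 3.0273 mV / √12 = 0.874 mV.

0.874 mV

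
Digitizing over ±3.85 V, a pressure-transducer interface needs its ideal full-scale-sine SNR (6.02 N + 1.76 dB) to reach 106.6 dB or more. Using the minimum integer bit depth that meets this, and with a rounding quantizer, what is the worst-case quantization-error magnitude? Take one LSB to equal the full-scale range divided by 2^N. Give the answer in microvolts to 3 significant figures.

The full-scale span is 3.85 − (-3.85) = 7.7 V.
6.02 N + 1.76 ≥ 106.6 gives N ≥ 17.415, so the minimum integer is 18.
One LSB is 7.7 V / 262144 = 29.373 µV.
Half an LSB is 14.7 µV.

14.7 µV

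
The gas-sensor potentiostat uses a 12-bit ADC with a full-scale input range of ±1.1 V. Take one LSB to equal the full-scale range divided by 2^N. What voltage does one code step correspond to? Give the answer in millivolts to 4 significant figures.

0.5371 mV

Span: 1.1 V − (-1.1 V) = 2.2 V.
There are 2^12 = 4096 steps.
One LSB is 2.2 V / 4096 = 0.5371 mV.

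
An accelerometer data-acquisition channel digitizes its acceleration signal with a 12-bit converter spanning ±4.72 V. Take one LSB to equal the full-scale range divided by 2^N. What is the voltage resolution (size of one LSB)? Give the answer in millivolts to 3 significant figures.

Span: 4.72 V − (-4.72 V) = 9.44 V.
There are 2^12 = 4096 steps.
LSB = 9.44 V ÷ 2^12 = 9.44/4096 V = 2.30 mV.

2.30 mV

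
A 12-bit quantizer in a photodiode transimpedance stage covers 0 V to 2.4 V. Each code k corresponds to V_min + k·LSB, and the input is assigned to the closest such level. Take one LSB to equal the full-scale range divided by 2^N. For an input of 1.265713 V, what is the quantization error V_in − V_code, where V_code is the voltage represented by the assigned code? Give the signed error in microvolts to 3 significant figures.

V_FS = 2.4 V. LSB = 2.4 V / 2^12 ≈ 0.5859 mV.
Position in LSBs: (1.265713 − (0)) × 4096/2.4 = 2160.1502; rounding gives k = 2160.
Reconstructed level: 0 + 2160 × 2.4/4096 V = 1.265625000 V.
e = 1.265713 − (1.265625000) = +88.0 µV.

+88.0 µV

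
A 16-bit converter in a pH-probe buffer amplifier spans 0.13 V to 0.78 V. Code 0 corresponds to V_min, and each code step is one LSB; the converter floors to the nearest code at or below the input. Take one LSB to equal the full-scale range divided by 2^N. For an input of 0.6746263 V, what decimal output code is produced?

The full-scale span is 0.78 − (0.13) = 0.65 V. LSB = 0.65 V / 2^16 ≈ 9.918 µV.
(V_in − V_min) × 2^16/range = (0.6746263 − (0.13)) × 65536/0.65 = 54911.737.
Floor → code = 54911.

54911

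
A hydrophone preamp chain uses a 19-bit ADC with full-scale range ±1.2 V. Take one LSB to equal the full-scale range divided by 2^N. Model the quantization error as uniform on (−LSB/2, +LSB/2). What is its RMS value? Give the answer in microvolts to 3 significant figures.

1.32 µV

Full-scale range = 1.2 V − (-1.2 V) = 2.4 V.
One LSB is 2.4 V / 524288 = 4.5776 µV.
V_rms = LSB/√12 = 4.5776 µV / √12 = 1.32 µV.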